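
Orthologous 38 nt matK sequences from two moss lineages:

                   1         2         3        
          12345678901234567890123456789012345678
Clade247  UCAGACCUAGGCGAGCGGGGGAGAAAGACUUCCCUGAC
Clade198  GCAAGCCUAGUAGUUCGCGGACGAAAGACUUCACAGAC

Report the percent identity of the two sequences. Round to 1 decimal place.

Differing sites — 1:U/G; 4:G/A; 5:A/G; 11:G/U; 12:C/A; 14:A/U; 15:G/U; 18:G/C; 21:G/A; 22:A/C; 33:C/A; 35:U/A.
26 of the 38 sites match, so the percent identity is 26/38 × 100 = 68.4%.

68.4%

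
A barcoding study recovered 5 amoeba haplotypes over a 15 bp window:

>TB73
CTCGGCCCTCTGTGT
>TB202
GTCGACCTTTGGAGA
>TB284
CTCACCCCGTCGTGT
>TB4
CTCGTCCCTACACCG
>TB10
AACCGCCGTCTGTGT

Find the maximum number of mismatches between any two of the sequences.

Pairwise Hamming distances:
  TB73 vs TB202: 7
  TB73 vs TB284: 5
  TB73 vs TB4: 7
  TB73 vs TB10: 4
  TB202 vs TB284: 8
  TB202 vs TB4: 9
  TB202 vs TB10: 9
  TB284 vs TB4: 8
  TB284 vs TB10: 8
  TB4 vs TB10: 11
The largest is 11, between TB4 and TB10.

11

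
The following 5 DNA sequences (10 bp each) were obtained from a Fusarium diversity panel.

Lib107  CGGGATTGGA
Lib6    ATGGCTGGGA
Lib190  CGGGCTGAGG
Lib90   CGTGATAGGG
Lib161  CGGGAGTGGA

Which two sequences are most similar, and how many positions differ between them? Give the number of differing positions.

1

Pairwise Hamming distances:
  Lib107 vs Lib6: 4
  Lib107 vs Lib190: 4
  Lib107 vs Lib90: 3
  Lib107 vs Lib161: 1
  Lib6 vs Lib190: 4
  Lib6 vs Lib90: 6
  Lib6 vs Lib161: 5
  Lib190 vs Lib90: 4
  Lib190 vs Lib161: 5
  Lib90 vs Lib161: 4
The smallest is 1, between Lib107 and Lib161.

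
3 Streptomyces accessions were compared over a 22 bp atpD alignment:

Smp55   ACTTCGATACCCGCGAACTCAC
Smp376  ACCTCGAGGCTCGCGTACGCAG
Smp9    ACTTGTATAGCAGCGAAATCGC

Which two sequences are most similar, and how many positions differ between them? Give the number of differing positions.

6

Pairwise Hamming distances:
  Smp55 vs Smp376: 7
  Smp55 vs Smp9: 6
  Smp376 vs Smp9: 13
The smallest is 6, between Smp55 and Smp9.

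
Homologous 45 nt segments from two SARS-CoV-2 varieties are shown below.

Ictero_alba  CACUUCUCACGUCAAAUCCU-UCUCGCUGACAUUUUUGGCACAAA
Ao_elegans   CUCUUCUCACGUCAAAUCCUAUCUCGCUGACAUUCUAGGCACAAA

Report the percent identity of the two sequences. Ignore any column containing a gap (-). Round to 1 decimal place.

93.2%

Excluding the 1 gap column leaves 44 comparable sites.
Mismatches occur at site 2 (A/U), site 35 (U/C), site 37 (U/A).
41 of the 44 comparable sites match, so the percent identity is 41/44 × 100 = 93.2%.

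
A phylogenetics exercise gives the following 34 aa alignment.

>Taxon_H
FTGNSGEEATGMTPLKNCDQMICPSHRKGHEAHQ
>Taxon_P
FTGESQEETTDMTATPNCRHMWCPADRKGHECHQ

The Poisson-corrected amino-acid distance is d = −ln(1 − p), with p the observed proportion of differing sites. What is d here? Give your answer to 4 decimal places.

Mismatches occur at site 4 (N↔E), site 6 (G↔Q), site 9 (A↔T), site 11 (G↔D), site 14 (P↔A), site 15 (L↔T), site 16 (K↔P), site 19 (D↔R), site 20 (Q↔H), site 22 (I↔W), site 25 (S↔A), site 26 (H↔D), site 32 (A↔C).
p = 13/34 = 0.382353.
d = −ln(1 − 0.382353) = −ln(0.617647) = 0.4818.

0.4818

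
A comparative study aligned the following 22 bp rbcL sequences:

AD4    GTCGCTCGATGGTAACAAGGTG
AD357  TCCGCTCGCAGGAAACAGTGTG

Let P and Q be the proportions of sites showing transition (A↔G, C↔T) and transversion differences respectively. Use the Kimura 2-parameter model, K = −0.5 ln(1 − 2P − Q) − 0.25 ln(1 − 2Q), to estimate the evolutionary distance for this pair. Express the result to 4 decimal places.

0.4146

Differing sites — 1:G/T (Tv); 2:T/C (Ti); 9:A/C (Tv); 10:T/A (Tv); 13:T/A (Tv); 18:A/G (Ti); 19:G/T (Tv).
Of the 7 differences, 2 transitions and 5 transversions over 22 sites: P = 2/22 = 0.090909, Q = 5/22 = 0.227273.
d = −0.5·ln(0.590909) − 0.25·ln(0.545454) = −0.5·(-0.526093) − 0.25·(-0.606137) = 0.4146.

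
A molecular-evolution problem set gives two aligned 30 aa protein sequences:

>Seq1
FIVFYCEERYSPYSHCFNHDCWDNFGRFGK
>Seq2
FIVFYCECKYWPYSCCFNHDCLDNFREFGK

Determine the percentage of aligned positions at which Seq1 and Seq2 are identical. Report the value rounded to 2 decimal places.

Mismatches occur at site 8 (E→C), site 9 (R→K), site 11 (S→W), site 15 (H→C), site 22 (W→L), site 26 (G→R), site 27 (R→E).
23 of the 30 sites match, so the percent identity is 23/30 × 100 = 76.67%.

76.67%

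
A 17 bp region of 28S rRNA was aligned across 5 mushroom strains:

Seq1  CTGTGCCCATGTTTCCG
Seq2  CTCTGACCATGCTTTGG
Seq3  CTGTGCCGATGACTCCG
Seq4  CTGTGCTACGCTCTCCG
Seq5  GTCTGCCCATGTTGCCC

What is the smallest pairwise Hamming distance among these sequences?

Pairwise Hamming distances:
  Seq1 vs Seq2: 5
  Seq1 vs Seq3: 3
  Seq1 vs Seq4: 6
  Seq1 vs Seq5: 4
  Seq2 vs Seq3: 7
  Seq2 vs Seq4: 11
  Seq2 vs Seq5: 7
  Seq3 vs Seq4: 6
  Seq3 vs Seq5: 7
  Seq4 vs Seq5: 10
The smallest is 3, between Seq1 and Seq3.

3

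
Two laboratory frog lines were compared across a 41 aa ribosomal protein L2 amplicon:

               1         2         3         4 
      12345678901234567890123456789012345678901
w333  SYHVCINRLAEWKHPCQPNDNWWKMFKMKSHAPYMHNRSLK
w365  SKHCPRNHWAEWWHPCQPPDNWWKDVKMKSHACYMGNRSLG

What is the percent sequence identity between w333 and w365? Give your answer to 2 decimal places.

The sequences differ at positions 2 (Y/K), 4 (V/C), 5 (C/P), 6 (I/R), 8 (R/H), 9 (L/W), 13 (K/W), 19 (N/P), 25 (M/D), 26 (F/V), 33 (P/C), 36 (H/G), 41 (K/G).
28 of the 41 sites match, so the percent identity is 28/41 × 100 = 68.29%.

68.29%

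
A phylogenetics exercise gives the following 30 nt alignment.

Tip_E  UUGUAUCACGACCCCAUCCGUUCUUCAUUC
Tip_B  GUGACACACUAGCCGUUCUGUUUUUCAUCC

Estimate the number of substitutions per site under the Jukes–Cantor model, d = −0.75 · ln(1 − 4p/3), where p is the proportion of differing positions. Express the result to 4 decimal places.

0.5034

The sequences differ at positions 1 (U/G), 4 (U/A), 5 (A/C), 6 (U/A), 10 (G/U), 12 (C/G), 15 (C/G), 16 (A/U), 19 (C/U), 23 (C/U), 29 (U/C).
p = 11/30 = 0.366667.
d = −0.75 · ln(1 − (4/3)·0.366667) = −0.75 · ln(0.511111) = −0.75 · (-0.671168) = 0.5034.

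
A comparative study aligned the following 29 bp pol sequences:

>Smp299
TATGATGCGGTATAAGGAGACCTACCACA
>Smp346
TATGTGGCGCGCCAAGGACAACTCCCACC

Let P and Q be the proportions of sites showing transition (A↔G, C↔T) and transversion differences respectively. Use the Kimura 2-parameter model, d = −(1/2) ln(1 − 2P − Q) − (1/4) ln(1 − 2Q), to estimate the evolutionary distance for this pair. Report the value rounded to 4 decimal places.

0.4808

The sequences differ at positions 5 (A/T, transversion), 6 (T/G, transversion), 10 (G/C, transversion), 11 (T/G, transversion), 12 (A/C, transversion), 13 (T/C, transition), 19 (G/C, transversion), 21 (C/A, transversion), 24 (A/C, transversion), 29 (A/C, transversion).
Of the 10 differences, 1 transition and 9 transversions over 29 sites: P = 1/29 = 0.034483, Q = 9/29 = 0.310345.
d = −0.5·ln(0.620689) − 0.25·ln(0.379310) = −0.5·(-0.476925) − 0.25·(-0.969401) = 0.4808.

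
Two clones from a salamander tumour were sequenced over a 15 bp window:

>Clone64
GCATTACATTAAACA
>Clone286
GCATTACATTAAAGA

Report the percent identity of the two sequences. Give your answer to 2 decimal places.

Differing sites — 14:C/G.
14 of the 15 sites match, so the percent identity is 14/15 × 100 = 93.33%.

93.33%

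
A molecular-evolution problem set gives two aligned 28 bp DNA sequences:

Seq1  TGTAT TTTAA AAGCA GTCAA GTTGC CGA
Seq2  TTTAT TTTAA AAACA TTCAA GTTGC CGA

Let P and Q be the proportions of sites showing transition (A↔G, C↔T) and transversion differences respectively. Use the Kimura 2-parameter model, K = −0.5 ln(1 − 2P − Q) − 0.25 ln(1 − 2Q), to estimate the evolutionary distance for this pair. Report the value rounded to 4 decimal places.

0.1156

Mismatches occur at site 2 (G/T, transversion), site 13 (G/A, transition), site 16 (G/T, transversion).
Of the 3 differences, 1 transition and 2 transversions over 28 sites: P = 1/28 = 0.035714, Q = 2/28 = 0.071429.
d = −0.5·ln(0.857143) − 0.25·ln(0.857142) = −0.5·(-0.154151) − 0.25·(-0.154152) = 0.1156.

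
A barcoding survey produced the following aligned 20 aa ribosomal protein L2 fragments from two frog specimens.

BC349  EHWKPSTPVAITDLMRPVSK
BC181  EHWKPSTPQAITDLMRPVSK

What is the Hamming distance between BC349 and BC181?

1

Differing sites — 9:V/Q.
That gives 1 mismatch out of 20 aligned sites, so the Hamming distance is 1.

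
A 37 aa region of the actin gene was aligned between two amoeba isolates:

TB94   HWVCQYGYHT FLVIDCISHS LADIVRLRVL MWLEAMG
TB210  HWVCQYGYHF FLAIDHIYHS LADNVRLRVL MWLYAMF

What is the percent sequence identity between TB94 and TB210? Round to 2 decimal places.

The sequences differ at positions 10 (T/F), 13 (V/A), 16 (C/H), 18 (S/Y), 24 (I/N), 34 (E/Y), 37 (G/F).
30 of the 37 sites match, so the percent identity is 30/37 × 100 = 81.08%.

81.08%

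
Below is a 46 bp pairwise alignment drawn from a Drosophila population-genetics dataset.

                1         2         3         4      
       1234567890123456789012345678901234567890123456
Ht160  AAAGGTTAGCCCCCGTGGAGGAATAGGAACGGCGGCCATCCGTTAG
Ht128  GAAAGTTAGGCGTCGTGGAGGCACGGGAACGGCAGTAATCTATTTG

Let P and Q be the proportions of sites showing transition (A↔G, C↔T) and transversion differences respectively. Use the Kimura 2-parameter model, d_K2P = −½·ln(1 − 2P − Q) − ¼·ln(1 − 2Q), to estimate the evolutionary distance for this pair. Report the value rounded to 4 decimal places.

0.4079

Mismatches occur at site 1 (A→G, transition), site 4 (G→A, transition), site 10 (C→G, transversion), site 12 (C→G, transversion), site 13 (C→T, transition), site 22 (A→C, transversion), site 24 (T→C, transition), site 25 (A→G, transition), site 34 (G→A, transition), site 36 (C→T, transition), site 37 (C→A, transversion), site 41 (C→T, transition), site 42 (G→A, transition), site 45 (A→T, transversion).
Of the 14 differences, 9 transitions and 5 transversions over 46 sites: P = 9/46 = 0.195652, Q = 5/46 = 0.108696.
d = −0.5·ln(0.500000) − 0.25·ln(0.782608) = −0.5·(-0.693147) − 0.25·(-0.245123) = 0.4079.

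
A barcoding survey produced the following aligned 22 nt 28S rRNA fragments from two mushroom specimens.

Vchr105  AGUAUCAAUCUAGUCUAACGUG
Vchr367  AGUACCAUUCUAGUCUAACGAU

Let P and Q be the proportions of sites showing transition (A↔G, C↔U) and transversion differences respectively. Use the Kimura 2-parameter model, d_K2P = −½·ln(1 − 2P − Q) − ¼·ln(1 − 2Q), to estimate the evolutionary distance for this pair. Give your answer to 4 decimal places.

0.2085

The sequences differ at positions 5 (U/C, transition), 8 (A/U, transversion), 21 (U/A, transversion), 22 (G/U, transversion).
Of the 4 differences, 1 transition and 3 transversions over 22 sites: P = 1/22 = 0.045455, Q = 3/22 = 0.136364.
d = −0.5·ln(0.772726) − 0.25·ln(0.727272) = −0.5·(-0.257831) − 0.25·(-0.318455) = 0.2085.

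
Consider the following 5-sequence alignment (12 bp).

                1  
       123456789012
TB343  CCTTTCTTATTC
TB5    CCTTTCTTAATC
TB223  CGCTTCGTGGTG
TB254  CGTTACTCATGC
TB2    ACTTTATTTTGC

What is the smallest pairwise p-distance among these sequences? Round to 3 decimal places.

Pairwise Hamming distances:
  TB343 vs TB5: 1
  TB343 vs TB223: 6
  TB343 vs TB254: 4
  TB343 vs TB2: 4
  TB5 vs TB223: 6
  TB5 vs TB254: 5
  TB5 vs TB2: 5
  TB223 vs TB254: 8
  TB223 vs TB2: 9
  TB254 vs TB2: 6
The smallest is 1 mismatch, between TB343 and TB5; p = 1/12 = 0.083.

0.083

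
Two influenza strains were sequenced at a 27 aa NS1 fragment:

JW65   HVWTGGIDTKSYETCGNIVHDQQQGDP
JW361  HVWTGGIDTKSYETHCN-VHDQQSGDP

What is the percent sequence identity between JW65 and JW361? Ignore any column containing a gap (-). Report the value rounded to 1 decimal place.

Excluding the 1 gap column leaves 26 comparable sites.
The sequences differ at positions 15 (C/H), 16 (G/C), 24 (Q/S).
23 of the 26 comparable sites match, so the percent identity is 23/26 × 100 = 88.5%.

88.5%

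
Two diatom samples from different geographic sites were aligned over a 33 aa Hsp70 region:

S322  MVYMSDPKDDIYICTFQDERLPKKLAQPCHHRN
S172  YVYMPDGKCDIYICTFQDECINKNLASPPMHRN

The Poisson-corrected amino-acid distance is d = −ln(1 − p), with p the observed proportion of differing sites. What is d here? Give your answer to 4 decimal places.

Differing sites — 1:M/Y; 5:S/P; 7:P/G; 9:D/C; 20:R/C; 21:L/I; 22:P/N; 24:K/N; 27:Q/S; 29:C/P; 30:H/M.
p = 11/33 = 0.333333.
d = −ln(1 − 0.333333) = −ln(0.666667) = 0.4055.

0.4055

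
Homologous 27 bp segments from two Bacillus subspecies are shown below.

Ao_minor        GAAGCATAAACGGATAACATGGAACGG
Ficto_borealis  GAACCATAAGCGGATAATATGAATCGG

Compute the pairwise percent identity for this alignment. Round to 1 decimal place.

The sequences differ at positions 4 (G/C), 10 (A/G), 18 (C/T), 22 (G/A), 24 (A/T).
22 of the 27 sites match, so the percent identity is 22/27 × 100 = 81.5%.

81.5%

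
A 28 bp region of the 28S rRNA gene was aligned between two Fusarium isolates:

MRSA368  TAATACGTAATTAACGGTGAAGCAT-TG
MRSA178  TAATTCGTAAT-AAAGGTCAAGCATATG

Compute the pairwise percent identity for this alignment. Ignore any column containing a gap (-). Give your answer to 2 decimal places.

88.46%

Excluding the 2 gap columns leaves 26 comparable sites.
Mismatches occur at site 5 (A/T), site 15 (C/A), site 19 (G/C).
23 of the 26 comparable sites match, so the percent identity is 23/26 × 100 = 88.46%.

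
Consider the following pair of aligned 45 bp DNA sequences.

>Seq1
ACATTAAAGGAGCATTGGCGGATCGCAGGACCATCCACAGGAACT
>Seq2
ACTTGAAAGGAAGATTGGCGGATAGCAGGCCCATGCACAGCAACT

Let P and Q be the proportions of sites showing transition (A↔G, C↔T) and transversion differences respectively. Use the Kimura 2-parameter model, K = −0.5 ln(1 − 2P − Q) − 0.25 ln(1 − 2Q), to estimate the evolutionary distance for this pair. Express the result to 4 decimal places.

0.2047

Mismatches occur at site 3 (A↔T, transversion), site 5 (T↔G, transversion), site 12 (G↔A, transition), site 13 (C↔G, transversion), site 24 (C↔A, transversion), site 30 (A↔C, transversion), site 35 (C↔G, transversion), site 41 (G↔C, transversion).
Of the 8 differences, 1 transition and 7 transversions over 45 sites: P = 1/45 = 0.022222, Q = 7/45 = 0.155556.
d = −0.5·ln(0.800000) − 0.25·ln(0.688888) = −0.5·(-0.223144) − 0.25·(-0.372677) = 0.2047.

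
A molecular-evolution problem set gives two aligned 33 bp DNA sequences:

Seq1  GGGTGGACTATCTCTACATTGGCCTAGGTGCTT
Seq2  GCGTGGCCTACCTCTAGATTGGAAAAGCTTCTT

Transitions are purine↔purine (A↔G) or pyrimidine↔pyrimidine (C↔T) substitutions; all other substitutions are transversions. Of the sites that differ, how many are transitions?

1

Mismatches occur at site 2 (G/C, transversion), site 7 (A/C, transversion), site 11 (T/C, transition), site 17 (C/G, transversion), site 23 (C/A, transversion), site 24 (C/A, transversion), site 25 (T/A, transversion), site 28 (G/C, transversion), site 30 (G/T, transversion).
Of the 9 differences, 1 transition and 8 transversions, so the answer is 1.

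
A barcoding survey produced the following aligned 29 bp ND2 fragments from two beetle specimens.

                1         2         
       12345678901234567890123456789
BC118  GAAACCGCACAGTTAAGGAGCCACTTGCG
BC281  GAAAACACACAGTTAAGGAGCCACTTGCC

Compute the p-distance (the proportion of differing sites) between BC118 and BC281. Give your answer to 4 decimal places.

The sequences differ at positions 5 (C/A), 7 (G/A), 29 (G/C).
There are 3 differences over 29 sites, so p = 3/29 = 0.1034.

0.1034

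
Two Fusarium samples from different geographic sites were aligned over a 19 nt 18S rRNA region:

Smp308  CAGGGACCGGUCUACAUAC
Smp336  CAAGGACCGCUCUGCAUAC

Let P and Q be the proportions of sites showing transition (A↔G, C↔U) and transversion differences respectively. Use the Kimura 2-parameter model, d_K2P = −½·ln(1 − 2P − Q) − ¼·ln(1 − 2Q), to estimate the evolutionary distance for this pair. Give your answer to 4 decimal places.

Mismatches occur at site 3 (G↔A, transition), site 10 (G↔C, transversion), site 14 (A↔G, transition).
Of the 3 differences, 2 transitions and 1 transversion over 19 sites: P = 2/19 = 0.105263, Q = 1/19 = 0.052632.
d = −0.5·ln(0.736842) − 0.25·ln(0.894736) = −0.5·(-0.305382) − 0.25·(-0.111227) = 0.1805.

0.1805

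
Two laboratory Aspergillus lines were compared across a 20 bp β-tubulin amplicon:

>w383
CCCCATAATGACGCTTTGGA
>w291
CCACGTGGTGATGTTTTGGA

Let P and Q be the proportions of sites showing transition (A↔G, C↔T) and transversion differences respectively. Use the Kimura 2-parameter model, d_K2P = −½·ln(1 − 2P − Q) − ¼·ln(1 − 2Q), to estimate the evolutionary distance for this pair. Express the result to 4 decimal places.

0.4256

Mismatches occur at site 3 (C/A, transversion), site 5 (A/G, transition), site 7 (A/G, transition), site 8 (A/G, transition), site 12 (C/T, transition), site 14 (C/T, transition).
Of the 6 differences, 5 transitions and 1 transversion over 20 sites: P = 5/20 = 0.250000, Q = 1/20 = 0.050000.
d = −0.5·ln(0.450000) − 0.25·ln(0.900000) = −0.5·(-0.798508) − 0.25·(-0.105361) = 0.4256.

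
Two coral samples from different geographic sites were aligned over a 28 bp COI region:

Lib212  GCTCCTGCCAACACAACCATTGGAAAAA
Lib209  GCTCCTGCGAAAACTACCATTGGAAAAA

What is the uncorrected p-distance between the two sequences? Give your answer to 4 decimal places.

Mismatches occur at site 9 (C↔G), site 12 (C↔A), site 15 (A↔T).
There are 3 differences over 28 sites, so p = 3/28 = 0.1071.

0.1071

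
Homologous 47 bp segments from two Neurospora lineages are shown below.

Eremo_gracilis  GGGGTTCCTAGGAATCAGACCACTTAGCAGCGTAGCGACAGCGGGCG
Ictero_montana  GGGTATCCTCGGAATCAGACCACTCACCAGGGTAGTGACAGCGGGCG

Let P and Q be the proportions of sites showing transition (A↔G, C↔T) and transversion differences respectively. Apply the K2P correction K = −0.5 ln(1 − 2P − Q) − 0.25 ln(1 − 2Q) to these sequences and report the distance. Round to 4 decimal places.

0.1661

Differing sites — 4:G/T (Tv); 5:T/A (Tv); 10:A/C (Tv); 25:T/C (Ti); 27:G/C (Tv); 31:C/G (Tv); 36:C/T (Ti).
Of the 7 differences, 2 transitions and 5 transversions over 47 sites: P = 2/47 = 0.042553, Q = 5/47 = 0.106383.
d = −0.5·ln(0.808511) − 0.25·ln(0.787234) = −0.5·(-0.212561) − 0.25·(-0.239230) = 0.1661.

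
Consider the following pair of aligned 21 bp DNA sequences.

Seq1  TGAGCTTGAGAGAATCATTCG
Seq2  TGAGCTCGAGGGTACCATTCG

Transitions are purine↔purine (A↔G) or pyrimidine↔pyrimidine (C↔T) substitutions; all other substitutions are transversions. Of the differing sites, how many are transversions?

1

Mismatches occur at site 7 (T→C, transition), site 11 (A→G, transition), site 13 (A→T, transversion), site 15 (T→C, transition).
Of the 4 differences, 3 transitions and 1 transversion, so the answer is 1.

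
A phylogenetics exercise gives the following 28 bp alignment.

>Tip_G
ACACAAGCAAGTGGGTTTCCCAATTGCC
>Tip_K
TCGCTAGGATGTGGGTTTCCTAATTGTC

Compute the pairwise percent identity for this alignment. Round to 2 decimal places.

75.00%

Differing sites — 1:A/T; 3:A/G; 5:A/T; 8:C/G; 10:A/T; 21:C/T; 27:C/T.
21 of the 28 sites match, so the percent identity is 21/28 × 100 = 75.00%.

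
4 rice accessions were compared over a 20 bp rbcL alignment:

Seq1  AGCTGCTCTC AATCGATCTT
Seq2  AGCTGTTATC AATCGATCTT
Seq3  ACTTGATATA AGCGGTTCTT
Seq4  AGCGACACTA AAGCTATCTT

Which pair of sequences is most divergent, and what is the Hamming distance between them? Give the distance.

Pairwise Hamming distances:
  Seq1 vs Seq2: 2
  Seq1 vs Seq3: 9
  Seq1 vs Seq4: 6
  Seq2 vs Seq3: 8
  Seq2 vs Seq4: 8
  Seq3 vs Seq4: 12
The largest is 12, between Seq3 and Seq4.

12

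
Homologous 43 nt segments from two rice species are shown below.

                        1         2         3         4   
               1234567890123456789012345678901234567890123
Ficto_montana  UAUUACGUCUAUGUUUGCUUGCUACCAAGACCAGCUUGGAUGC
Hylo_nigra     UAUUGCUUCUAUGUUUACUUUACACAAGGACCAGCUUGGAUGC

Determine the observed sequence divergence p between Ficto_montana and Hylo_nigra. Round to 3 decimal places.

Mismatches occur at site 5 (A→G), site 7 (G→U), site 17 (G→A), site 21 (G→U), site 22 (C→A), site 23 (U→C), site 26 (C→A), site 28 (A→G).
There are 8 differences over 43 sites, so p = 8/43 = 0.186.

0.186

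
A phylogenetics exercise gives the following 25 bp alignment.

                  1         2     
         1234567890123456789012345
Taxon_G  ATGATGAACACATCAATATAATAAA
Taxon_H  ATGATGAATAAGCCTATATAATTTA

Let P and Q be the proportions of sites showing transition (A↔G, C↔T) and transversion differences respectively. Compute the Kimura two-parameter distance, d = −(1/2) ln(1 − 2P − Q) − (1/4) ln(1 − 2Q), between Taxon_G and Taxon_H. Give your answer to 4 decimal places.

0.3518

The sequences differ at positions 9 (C/T, transition), 11 (C/A, transversion), 12 (A/G, transition), 13 (T/C, transition), 15 (A/T, transversion), 23 (A/T, transversion), 24 (A/T, transversion).
Of the 7 differences, 3 transitions and 4 transversions over 25 sites: P = 3/25 = 0.120000, Q = 4/25 = 0.160000.
d = −0.5·ln(0.600000) − 0.25·ln(0.680000) = −0.5·(-0.510826) − 0.25·(-0.385662) = 0.3518.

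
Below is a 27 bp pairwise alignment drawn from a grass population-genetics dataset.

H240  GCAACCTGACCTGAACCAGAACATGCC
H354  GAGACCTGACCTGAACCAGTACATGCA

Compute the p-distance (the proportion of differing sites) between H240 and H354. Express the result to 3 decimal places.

Differing sites — 2:C/A; 3:A/G; 20:A/T; 27:C/A.
There are 4 differences over 27 sites, so p = 4/27 = 0.148.

0.148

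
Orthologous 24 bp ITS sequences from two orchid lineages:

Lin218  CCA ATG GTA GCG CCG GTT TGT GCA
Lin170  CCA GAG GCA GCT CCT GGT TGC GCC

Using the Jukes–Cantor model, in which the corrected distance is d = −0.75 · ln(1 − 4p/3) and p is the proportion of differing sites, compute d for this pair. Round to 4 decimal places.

The sequences differ at positions 4 (A/G), 5 (T/A), 8 (T/C), 12 (G/T), 15 (G/T), 17 (T/G), 21 (T/C), 24 (A/C).
p = 8/24 = 0.333333.
d = −0.75 · ln(1 − (4/3)·0.333333) = −0.75 · ln(0.555556) = −0.75 · (-0.587786) = 0.4408.

0.4408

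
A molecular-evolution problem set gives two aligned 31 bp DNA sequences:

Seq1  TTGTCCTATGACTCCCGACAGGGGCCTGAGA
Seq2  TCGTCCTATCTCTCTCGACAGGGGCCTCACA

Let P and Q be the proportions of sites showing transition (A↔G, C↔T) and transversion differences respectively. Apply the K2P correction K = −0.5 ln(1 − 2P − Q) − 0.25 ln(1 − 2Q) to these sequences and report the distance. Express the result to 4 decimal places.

The sequences differ at positions 2 (T/C, transition), 10 (G/C, transversion), 11 (A/T, transversion), 15 (C/T, transition), 28 (G/C, transversion), 30 (G/C, transversion).
Of the 6 differences, 2 transitions and 4 transversions over 31 sites: P = 2/31 = 0.064516, Q = 4/31 = 0.129032.
d = −0.5·ln(0.741936) − 0.25·ln(0.741936) = −0.5·(-0.298492) − 0.25·(-0.298492) = 0.2239.

0.2239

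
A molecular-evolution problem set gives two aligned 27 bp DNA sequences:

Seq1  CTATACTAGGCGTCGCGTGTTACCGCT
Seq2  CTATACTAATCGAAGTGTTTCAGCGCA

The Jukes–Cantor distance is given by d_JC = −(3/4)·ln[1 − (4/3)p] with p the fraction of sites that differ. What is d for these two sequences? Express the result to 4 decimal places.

0.4408

Differing sites — 9:G/A; 10:G/T; 13:T/A; 14:C/A; 16:C/T; 19:G/T; 21:T/C; 23:C/G; 27:T/A.
p = 9/27 = 0.333333.
d = −0.75 · ln(1 − (4/3)·0.333333) = −0.75 · ln(0.555556) = −0.75 · (-0.587786) = 0.4408.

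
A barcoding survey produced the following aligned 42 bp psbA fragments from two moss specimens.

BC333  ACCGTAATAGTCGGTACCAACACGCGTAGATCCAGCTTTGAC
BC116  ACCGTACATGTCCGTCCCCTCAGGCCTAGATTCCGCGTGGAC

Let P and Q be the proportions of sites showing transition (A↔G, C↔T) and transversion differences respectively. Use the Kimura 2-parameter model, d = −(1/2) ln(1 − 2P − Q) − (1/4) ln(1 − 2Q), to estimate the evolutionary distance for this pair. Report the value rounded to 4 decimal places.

The sequences differ at positions 7 (A/C, transversion), 8 (T/A, transversion), 9 (A/T, transversion), 13 (G/C, transversion), 16 (A/C, transversion), 19 (A/C, transversion), 20 (A/T, transversion), 23 (C/G, transversion), 26 (G/C, transversion), 32 (C/T, transition), 34 (A/C, transversion), 37 (T/G, transversion), 39 (T/G, transversion).
Of the 13 differences, 1 transition and 12 transversions over 42 sites: P = 1/42 = 0.023810, Q = 12/42 = 0.285714.
d = −0.5·ln(0.666666) − 0.25·ln(0.428572) = −0.5·(-0.405466) − 0.25·(-0.847297) = 0.4146.

0.4146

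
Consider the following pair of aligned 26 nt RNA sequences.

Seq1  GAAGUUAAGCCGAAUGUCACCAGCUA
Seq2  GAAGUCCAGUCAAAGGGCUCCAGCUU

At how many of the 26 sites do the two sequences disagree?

8

Differing sites — 6:U/C; 7:A/C; 10:C/U; 12:G/A; 15:U/G; 17:U/G; 19:A/U; 26:A/U.
That gives 8 mismatches out of 26 aligned sites, so the Hamming distance is 8.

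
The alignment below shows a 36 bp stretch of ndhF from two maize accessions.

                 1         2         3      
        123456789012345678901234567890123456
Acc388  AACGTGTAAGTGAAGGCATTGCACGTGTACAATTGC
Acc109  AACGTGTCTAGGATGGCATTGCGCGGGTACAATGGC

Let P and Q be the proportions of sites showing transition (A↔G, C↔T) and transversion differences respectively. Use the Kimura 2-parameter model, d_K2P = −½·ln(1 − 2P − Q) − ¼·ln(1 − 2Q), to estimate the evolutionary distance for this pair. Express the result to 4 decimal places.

0.2641

Differing sites — 8:A/C (Tv); 9:A/T (Tv); 10:G/A (Ti); 11:T/G (Tv); 14:A/T (Tv); 23:A/G (Ti); 26:T/G (Tv); 34:T/G (Tv).
Of the 8 differences, 2 transitions and 6 transversions over 36 sites: P = 2/36 = 0.055556, Q = 6/36 = 0.166667.
d = −0.5·ln(0.722221) − 0.25·ln(0.666666) = −0.5·(-0.325424) − 0.25·(-0.405466) = 0.2641.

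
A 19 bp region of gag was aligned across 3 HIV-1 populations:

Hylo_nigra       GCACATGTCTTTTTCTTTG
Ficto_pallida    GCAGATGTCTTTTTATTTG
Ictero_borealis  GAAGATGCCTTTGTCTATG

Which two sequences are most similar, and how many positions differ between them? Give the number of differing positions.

Pairwise Hamming distances:
  Hylo_nigra vs Ficto_pallida: 2
  Hylo_nigra vs Ictero_borealis: 5
  Ficto_pallida vs Ictero_borealis: 5
The smallest is 2, between Hylo_nigra and Ficto_pallida.

2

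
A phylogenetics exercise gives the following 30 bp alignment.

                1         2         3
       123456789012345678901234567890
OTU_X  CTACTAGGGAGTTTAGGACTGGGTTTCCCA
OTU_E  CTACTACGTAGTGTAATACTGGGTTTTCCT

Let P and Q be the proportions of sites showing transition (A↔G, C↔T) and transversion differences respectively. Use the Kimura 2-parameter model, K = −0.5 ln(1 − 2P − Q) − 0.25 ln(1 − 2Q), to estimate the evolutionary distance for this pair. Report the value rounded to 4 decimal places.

0.2797

The sequences differ at positions 7 (G/C, transversion), 9 (G/T, transversion), 13 (T/G, transversion), 16 (G/A, transition), 17 (G/T, transversion), 27 (C/T, transition), 30 (A/T, transversion).
Of the 7 differences, 2 transitions and 5 transversions over 30 sites: P = 2/30 = 0.066667, Q = 5/30 = 0.166667.
d = −0.5·ln(0.699999) − 0.25·ln(0.666666) = −0.5·(-0.356676) − 0.25·(-0.405466) = 0.2797.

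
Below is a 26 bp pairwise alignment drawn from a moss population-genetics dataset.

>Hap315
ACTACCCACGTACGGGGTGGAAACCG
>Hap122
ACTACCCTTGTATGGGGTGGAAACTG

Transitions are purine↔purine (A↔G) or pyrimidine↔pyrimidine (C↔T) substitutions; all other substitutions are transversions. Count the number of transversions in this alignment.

The sequences differ at positions 8 (A/T, transversion), 9 (C/T, transition), 13 (C/T, transition), 25 (C/T, transition).
Of the 4 differences, 3 transitions and 1 transversion, so the answer is 1.

1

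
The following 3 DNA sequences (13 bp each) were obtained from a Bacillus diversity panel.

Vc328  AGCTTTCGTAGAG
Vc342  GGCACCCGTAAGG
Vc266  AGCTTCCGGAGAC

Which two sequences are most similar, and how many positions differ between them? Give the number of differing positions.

3

Pairwise Hamming distances:
  Vc328 vs Vc342: 6
  Vc328 vs Vc266: 3
  Vc342 vs Vc266: 7
The smallest is 3, between Vc328 and Vc266.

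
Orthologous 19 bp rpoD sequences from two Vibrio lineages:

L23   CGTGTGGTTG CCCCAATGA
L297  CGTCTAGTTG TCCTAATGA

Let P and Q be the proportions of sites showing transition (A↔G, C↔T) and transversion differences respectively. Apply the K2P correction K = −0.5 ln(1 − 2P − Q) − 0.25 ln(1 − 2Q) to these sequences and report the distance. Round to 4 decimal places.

0.2576

Differing sites — 4:G/C (Tv); 6:G/A (Ti); 11:C/T (Ti); 14:C/T (Ti).
Of the 4 differences, 3 transitions and 1 transversion over 19 sites: P = 3/19 = 0.157895, Q = 1/19 = 0.052632.
d = −0.5·ln(0.631578) − 0.25·ln(0.894736) = −0.5·(-0.459534) − 0.25·(-0.111227) = 0.2576.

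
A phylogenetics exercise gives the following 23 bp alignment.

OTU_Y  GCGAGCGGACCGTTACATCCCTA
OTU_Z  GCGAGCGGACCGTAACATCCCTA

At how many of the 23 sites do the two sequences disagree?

1

A single mismatch occurs at site 14 (T/A).
That gives 1 mismatch out of 23 aligned sites, so the Hamming distance is 1.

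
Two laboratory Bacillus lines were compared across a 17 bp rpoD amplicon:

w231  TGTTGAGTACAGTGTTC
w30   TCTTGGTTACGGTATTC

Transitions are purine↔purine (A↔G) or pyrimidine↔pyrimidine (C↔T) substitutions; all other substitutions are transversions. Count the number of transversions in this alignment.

2

Mismatches occur at site 2 (G↔C, transversion), site 6 (A↔G, transition), site 7 (G↔T, transversion), site 11 (A↔G, transition), site 14 (G↔A, transition).
Of the 5 differences, 3 transitions and 2 transversions, so the answer is 2.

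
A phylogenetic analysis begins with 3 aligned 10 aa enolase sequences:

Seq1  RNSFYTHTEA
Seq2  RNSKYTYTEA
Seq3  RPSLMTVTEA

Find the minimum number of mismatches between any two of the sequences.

Pairwise Hamming distances:
  Seq1 vs Seq2: 2
  Seq1 vs Seq3: 4
  Seq2 vs Seq3: 4
The smallest is 2, between Seq1 and Seq2.

2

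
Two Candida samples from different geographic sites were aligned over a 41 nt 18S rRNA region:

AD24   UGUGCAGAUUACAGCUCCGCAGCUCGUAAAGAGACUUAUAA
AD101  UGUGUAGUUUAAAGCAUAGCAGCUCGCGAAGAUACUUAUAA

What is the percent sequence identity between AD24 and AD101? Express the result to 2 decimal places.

78.05%

Mismatches occur at site 5 (C↔U), site 8 (A↔U), site 12 (C↔A), site 16 (U↔A), site 17 (C↔U), site 18 (C↔A), site 27 (U↔C), site 28 (A↔G), site 33 (G↔U).
32 of the 41 sites match, so the percent identity is 32/41 × 100 = 78.05%.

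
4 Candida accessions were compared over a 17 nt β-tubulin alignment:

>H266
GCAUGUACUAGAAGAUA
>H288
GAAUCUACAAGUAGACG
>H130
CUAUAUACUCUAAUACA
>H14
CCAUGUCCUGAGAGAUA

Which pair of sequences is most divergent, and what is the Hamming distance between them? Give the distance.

Pairwise Hamming distances:
  H266 vs H288: 6
  H266 vs H130: 7
  H266 vs H14: 5
  H288 vs H130: 9
  H288 vs H14: 10
  H130 vs H14: 8
The largest is 10, between H288 and H14.

10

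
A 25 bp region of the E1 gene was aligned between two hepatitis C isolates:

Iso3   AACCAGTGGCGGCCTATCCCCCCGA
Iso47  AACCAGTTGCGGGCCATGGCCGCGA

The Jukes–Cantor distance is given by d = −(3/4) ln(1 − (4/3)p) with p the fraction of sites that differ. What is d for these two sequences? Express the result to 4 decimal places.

Mismatches occur at site 8 (G/T), site 13 (C/G), site 15 (T/C), site 18 (C/G), site 19 (C/G), site 22 (C/G).
p = 6/25 = 0.240000.
d = −0.75 · ln(1 − (4/3)·0.240000) = −0.75 · ln(0.680000) = −0.75 · (-0.385662) = 0.2892.

0.2892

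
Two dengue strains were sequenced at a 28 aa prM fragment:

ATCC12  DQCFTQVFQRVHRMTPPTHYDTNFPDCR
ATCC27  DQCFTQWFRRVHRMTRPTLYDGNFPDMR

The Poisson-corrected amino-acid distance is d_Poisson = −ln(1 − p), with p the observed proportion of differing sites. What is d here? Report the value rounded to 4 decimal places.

The sequences differ at positions 7 (V/W), 9 (Q/R), 16 (P/R), 19 (H/L), 22 (T/G), 27 (C/M).
p = 6/28 = 0.214286.
d = −ln(1 − 0.214286) = −ln(0.785714) = 0.2412.

0.2412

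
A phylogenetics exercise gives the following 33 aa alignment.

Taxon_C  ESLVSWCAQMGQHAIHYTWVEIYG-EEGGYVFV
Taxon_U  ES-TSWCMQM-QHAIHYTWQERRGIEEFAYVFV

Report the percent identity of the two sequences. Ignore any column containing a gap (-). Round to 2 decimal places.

Excluding the 3 gap columns leaves 30 comparable sites.
The sequences differ at positions 4 (V/T), 8 (A/M), 20 (V/Q), 22 (I/R), 23 (Y/R), 28 (G/F), 29 (G/A).
23 of the 30 comparable sites match, so the percent identity is 23/30 × 100 = 76.67%.

76.67%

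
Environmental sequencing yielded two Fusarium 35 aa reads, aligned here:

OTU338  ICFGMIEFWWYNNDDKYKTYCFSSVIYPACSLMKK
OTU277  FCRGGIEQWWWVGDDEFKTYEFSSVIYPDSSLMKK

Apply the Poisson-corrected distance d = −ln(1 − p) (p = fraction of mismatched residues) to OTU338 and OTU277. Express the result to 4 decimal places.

0.4199

Differing sites — 1:I/F; 3:F/R; 5:M/G; 8:F/Q; 11:Y/W; 12:N/V; 13:N/G; 16:K/E; 17:Y/F; 21:C/E; 29:A/D; 30:C/S.
p = 12/35 = 0.342857.
d = −ln(1 − 0.342857) = −ln(0.657143) = 0.4199.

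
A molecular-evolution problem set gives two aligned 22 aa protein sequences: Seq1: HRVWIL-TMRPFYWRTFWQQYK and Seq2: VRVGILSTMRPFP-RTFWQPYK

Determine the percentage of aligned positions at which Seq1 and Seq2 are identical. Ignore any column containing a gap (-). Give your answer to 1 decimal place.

80.0%

Excluding the 2 gap columns leaves 20 comparable sites.
Mismatches occur at site 1 (H↔V), site 4 (W↔G), site 13 (Y↔P), site 20 (Q↔P).
16 of the 20 comparable sites match, so the percent identity is 16/20 × 100 = 80.0%.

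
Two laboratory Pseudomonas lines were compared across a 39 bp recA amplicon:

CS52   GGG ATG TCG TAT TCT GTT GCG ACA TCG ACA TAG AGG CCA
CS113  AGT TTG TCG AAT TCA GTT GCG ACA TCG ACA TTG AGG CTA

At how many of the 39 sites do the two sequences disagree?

Mismatches occur at site 1 (G→A), site 3 (G→T), site 4 (A→T), site 10 (T→A), site 15 (T→A), site 32 (A→T), site 38 (C→T).
That gives 7 mismatches out of 39 aligned sites, so the Hamming distance is 7.

7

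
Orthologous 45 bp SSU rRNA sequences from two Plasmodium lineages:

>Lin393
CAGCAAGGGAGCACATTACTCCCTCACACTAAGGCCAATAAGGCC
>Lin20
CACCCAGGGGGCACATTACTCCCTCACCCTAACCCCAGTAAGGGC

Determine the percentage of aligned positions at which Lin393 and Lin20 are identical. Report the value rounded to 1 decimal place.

The sequences differ at positions 3 (G/C), 5 (A/C), 10 (A/G), 28 (A/C), 33 (G/C), 34 (G/C), 38 (A/G), 44 (C/G).
37 of the 45 sites match, so the percent identity is 37/45 × 100 = 82.2%.

82.2%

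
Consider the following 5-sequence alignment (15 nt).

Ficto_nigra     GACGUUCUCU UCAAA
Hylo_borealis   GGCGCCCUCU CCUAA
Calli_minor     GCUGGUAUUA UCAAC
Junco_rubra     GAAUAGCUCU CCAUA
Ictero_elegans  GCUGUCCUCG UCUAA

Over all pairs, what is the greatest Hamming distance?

11

Pairwise Hamming distances:
  Ficto_nigra vs Hylo_borealis: 5
  Ficto_nigra vs Calli_minor: 7
  Ficto_nigra vs Junco_rubra: 6
  Ficto_nigra vs Ictero_elegans: 5
  Hylo_borealis vs Calli_minor: 10
  Hylo_borealis vs Junco_rubra: 7
  Hylo_borealis vs Ictero_elegans: 5
  Calli_minor vs Junco_rubra: 11
  Calli_minor vs Ictero_elegans: 7
  Junco_rubra vs Ictero_elegans: 9
The largest is 11, between Calli_minor and Junco_rubra.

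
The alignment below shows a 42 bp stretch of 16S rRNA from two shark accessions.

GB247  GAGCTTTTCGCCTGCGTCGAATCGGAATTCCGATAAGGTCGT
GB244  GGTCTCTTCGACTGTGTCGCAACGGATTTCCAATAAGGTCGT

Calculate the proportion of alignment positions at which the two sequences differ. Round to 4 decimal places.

0.2143

The sequences differ at positions 2 (A/G), 3 (G/T), 6 (T/C), 11 (C/A), 15 (C/T), 20 (A/C), 22 (T/A), 27 (A/T), 32 (G/A).
There are 9 differences over 42 sites, so p = 9/42 = 0.2143.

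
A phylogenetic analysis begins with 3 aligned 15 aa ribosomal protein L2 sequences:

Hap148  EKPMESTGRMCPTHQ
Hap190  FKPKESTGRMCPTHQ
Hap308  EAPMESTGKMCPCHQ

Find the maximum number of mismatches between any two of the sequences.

Pairwise Hamming distances:
  Hap148 vs Hap190: 2
  Hap148 vs Hap308: 3
  Hap190 vs Hap308: 5
The largest is 5, between Hap190 and Hap308.

5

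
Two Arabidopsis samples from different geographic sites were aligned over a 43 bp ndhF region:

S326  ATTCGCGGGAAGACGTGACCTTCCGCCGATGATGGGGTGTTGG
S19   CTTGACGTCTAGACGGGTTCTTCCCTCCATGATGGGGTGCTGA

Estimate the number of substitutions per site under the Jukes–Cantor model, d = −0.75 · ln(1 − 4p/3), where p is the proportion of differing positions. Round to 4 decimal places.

0.4270

Differing sites — 1:A/C; 4:C/G; 5:G/A; 8:G/T; 9:G/C; 10:A/T; 16:T/G; 18:A/T; 19:C/T; 25:G/C; 26:C/T; 28:G/C; 40:T/C; 43:G/A.
p = 14/43 = 0.325581.
d = −0.75 · ln(1 − (4/3)·0.325581) = −0.75 · ln(0.565892) = −0.75 · (-0.569352) = 0.4270.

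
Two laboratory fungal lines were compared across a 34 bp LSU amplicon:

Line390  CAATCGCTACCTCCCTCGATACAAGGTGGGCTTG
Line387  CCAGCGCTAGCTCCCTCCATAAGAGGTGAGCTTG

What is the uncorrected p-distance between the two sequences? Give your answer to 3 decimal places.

Differing sites — 2:A/C; 4:T/G; 10:C/G; 18:G/C; 22:C/A; 23:A/G; 29:G/A.
There are 7 differences over 34 sites, so p = 7/34 = 0.206.

0.206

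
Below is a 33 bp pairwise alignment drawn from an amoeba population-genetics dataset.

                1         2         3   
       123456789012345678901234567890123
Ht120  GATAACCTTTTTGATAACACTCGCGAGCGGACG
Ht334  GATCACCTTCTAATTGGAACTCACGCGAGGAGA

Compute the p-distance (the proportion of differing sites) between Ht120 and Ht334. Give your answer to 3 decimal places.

0.394

The sequences differ at positions 4 (A/C), 10 (T/C), 12 (T/A), 13 (G/A), 14 (A/T), 16 (A/G), 17 (A/G), 18 (C/A), 23 (G/A), 26 (A/C), 28 (C/A), 32 (C/G), 33 (G/A).
There are 13 differences over 33 sites, so p = 13/33 = 0.394.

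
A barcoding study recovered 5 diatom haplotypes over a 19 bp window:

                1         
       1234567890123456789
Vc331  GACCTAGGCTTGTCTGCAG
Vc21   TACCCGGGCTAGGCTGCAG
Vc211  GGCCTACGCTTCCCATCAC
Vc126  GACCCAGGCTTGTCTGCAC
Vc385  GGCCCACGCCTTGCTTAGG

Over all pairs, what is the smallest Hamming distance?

2

Pairwise Hamming distances:
  Vc331 vs Vc21: 5
  Vc331 vs Vc211: 7
  Vc331 vs Vc126: 2
  Vc331 vs Vc385: 9
  Vc21 vs Vc211: 11
  Vc21 vs Vc126: 5
  Vc21 vs Vc385: 10
  Vc211 vs Vc126: 7
  Vc211 vs Vc385: 8
  Vc126 vs Vc385: 9
The smallest is 2, between Vc331 and Vc126.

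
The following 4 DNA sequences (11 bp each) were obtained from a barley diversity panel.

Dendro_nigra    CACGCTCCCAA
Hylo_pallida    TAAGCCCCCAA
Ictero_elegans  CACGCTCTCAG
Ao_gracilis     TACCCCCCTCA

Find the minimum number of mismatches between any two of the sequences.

2

Pairwise Hamming distances:
  Dendro_nigra vs Hylo_pallida: 3
  Dendro_nigra vs Ictero_elegans: 2
  Dendro_nigra vs Ao_gracilis: 5
  Hylo_pallida vs Ictero_elegans: 5
  Hylo_pallida vs Ao_gracilis: 4
  Ictero_elegans vs Ao_gracilis: 7
The smallest is 2, between Dendro_nigra and Ictero_elegans.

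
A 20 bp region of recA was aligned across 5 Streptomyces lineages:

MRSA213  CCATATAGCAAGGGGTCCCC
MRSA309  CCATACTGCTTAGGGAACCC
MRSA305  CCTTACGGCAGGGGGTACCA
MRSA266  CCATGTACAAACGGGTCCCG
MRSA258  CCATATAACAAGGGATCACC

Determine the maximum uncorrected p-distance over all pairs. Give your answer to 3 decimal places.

Pairwise Hamming distances:
  MRSA213 vs MRSA309: 7
  MRSA213 vs MRSA305: 6
  MRSA213 vs MRSA266: 5
  MRSA213 vs MRSA258: 3
  MRSA309 vs MRSA305: 7
  MRSA309 vs MRSA266: 11
  MRSA309 vs MRSA258: 10
  MRSA305 vs MRSA266: 10
  MRSA305 vs MRSA258: 9
  MRSA266 vs MRSA258: 7
The largest is 11 mismatches, between MRSA309 and MRSA266; p = 11/20 = 0.550.

0.550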